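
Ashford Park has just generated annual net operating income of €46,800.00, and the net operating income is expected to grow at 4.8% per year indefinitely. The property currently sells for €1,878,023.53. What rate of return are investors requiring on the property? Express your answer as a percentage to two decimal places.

7.41%

D₁ = €46,800.00 × 1.048 = €49,046.4000
P = D₁/(r − g) ⇒ r = D₁/P + g = €49,046.4000/€1,878,023.53 + 0.048 = 0.026116 + 0.048 = 0.074116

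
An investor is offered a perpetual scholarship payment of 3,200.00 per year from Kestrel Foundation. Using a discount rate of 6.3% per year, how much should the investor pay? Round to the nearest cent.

50793.65

Level perpetuity: PV = C / r = 3,200.00 / 0.063 = 50,793.65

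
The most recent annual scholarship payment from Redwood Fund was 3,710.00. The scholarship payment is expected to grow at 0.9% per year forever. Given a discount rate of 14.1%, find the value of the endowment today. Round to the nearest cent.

D₁ = D₀ × (1 + g) = 3,710.00 × 1.009 = 3,743.3900
Growing perpetuity: P = D₁ / (r − g) = 3,743.3900 / (0.141 − 0.009) = 28,359.02

28359.02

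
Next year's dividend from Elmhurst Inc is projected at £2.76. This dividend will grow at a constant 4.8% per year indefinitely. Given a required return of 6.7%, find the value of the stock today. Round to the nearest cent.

Growing perpetuity: P = D₁ / (r − g) = £2.7600 / (0.067 − 0.048) = £145.26

£145.26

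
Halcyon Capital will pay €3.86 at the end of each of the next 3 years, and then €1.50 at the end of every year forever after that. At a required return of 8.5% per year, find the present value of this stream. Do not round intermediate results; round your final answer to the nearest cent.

PV of 3-year annuity: €3.86 × [1 − (1+0.085)^−3] / 0.085 = 9.85853
Perpetuity value at year 3: €1.50 / 0.085 = 17.64706
PV of perpetuity: 17.64706 / (1+0.085)^3 = 13.81603
Total PV = 9.85853 + 13.81603 = 23.67455

€23.67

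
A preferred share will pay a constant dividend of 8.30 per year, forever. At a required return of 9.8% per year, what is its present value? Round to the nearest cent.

Level perpetuity: PV = C / r = 8.30 / 0.098 = 84.69

84.69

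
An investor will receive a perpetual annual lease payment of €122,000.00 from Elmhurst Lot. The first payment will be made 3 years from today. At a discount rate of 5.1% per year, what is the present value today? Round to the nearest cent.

€2165629.82

Value at end of year 2: C / r = €122,000.00 / 0.051 = €2,392,156.8627
Discount to today: PV = €2,392,156.8627 / (1 + 0.051)^2 = €2,392,156.8627 / 1.104601 = €2,165,629.82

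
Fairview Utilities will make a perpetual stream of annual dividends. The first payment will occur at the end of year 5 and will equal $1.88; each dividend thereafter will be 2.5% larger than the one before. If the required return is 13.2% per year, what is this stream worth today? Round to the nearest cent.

Value at end of year 4: C₁ / (r − g) = $1.88 / (0.132 − 0.025) = $17.5701
Discount to today: PV = $17.5701 / (1 + 0.132)^4 = $17.5701 / 1.642047 = $10.70

$10.70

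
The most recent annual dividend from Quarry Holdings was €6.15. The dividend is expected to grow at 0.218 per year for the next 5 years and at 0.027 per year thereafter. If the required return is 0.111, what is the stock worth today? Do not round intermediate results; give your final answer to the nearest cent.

€159.94

D_1 = 7.49070
D_2 = 9.12367
D_3 = 11.11263
D_4 = 13.53519
D_5 = 16.48586
Terminal value at year 5: TV = D_5×(1+g_2)/(r−g_2) = 16.93098/0.084 = 201.55924
P_0 = D_1/(1+r)^1 + D_2/(1+r)^2 + D_3/(1+r)^3 + D_4/(1+r)^4 + D_5/(1+r)^5 + TV/(1+r)^5
    = 6.74230 + 7.39165 + 8.10354 + 8.88399 + 9.73960 + 119.07824 = 159.93933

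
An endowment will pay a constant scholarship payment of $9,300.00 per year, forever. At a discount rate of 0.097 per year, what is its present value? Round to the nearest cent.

$95876.29

Level perpetuity: PV = C / r = $9,300.00 / 0.097 = $95,876.29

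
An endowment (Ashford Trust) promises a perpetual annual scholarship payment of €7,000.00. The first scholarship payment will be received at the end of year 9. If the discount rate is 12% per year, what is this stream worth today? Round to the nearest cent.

Value at end of year 8: C / r = €7,000.00 / 0.12 = €58,333.3333
Discount to today: PV = €58,333.3333 / (1 + 0.12)^8 = €58,333.3333 / 2.475963 = €23,559.85

€23559.85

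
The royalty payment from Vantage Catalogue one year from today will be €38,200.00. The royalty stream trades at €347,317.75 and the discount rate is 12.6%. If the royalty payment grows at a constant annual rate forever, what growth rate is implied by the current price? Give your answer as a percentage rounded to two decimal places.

P = D₁/(r−g) ⇒ g = r − D₁/P = 0.126 − €38,200.00/€347,317.75 = 0.016014

1.60%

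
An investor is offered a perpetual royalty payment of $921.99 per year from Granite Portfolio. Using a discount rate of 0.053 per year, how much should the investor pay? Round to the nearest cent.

$17396.04

Level perpetuity: PV = C / r = $921.99 / 0.053 = $17,396.04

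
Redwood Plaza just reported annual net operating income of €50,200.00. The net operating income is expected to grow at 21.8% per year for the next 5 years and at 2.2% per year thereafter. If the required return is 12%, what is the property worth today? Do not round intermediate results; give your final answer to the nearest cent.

€1121393.35

D_1 = 61143.60000
D_2 = 74472.90480
D_3 = 90707.99805
D_4 = 110482.34162
D_5 = 134567.49209
Terminal value at year 5: TV = D_5×(1+g_2)/(r−g_2) = 137527.97692/0.098 = 1403346.70326
P_0 = D_1/(1+r)^1 + D_2/(1+r)^2 + D_3/(1+r)^3 + D_4/(1+r)^4 + D_5/(1+r)^5 + TV/(1+r)^5
    = 54592.50000 + 59369.34375 + 64564.16133 + 70213.52544 + 76357.20892 + 796296.60732 = 1121393.34676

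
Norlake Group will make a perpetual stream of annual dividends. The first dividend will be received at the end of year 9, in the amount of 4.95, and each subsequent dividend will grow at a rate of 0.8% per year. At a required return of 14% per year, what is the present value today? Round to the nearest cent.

Value at end of year 8: C₁ / (r − g) = 4.95 / (0.14 − 0.008) = 37.5000
Discount to today: PV = 37.5000 / (1 + 0.14)^8 = 37.5000 / 2.852586 = 13.15

13.15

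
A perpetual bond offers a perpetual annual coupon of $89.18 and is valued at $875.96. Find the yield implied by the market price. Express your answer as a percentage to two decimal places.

P = C/r ⇒ r = C/P = $89.18/$875.96 = 0.101808

10.18%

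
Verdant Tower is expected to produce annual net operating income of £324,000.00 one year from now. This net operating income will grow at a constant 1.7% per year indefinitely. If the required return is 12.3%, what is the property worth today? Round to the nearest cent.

Growing perpetuity: P = D₁ / (r − g) = £324,000.0000 / (0.123 − 0.017) = £3,056,603.77

£3056603.77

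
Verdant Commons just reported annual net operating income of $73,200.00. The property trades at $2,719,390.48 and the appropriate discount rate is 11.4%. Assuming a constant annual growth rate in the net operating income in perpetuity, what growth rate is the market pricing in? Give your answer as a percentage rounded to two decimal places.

8.48%

P = D₀(1+g)/(r−g) ⇒ P(r−g) = D₀(1+g) ⇒ g(P+D₀) = P·r − D₀
g = (P·r − D₀)/(P + D₀) = ($2,719,390.48×0.114 − $73,200.00) / ($2,719,390.48 + $73,200.00) = 0.084800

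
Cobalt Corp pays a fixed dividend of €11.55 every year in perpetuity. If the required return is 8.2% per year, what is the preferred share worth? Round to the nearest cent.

Level perpetuity: PV = C / r = €11.55 / 0.082 = €140.85

€140.85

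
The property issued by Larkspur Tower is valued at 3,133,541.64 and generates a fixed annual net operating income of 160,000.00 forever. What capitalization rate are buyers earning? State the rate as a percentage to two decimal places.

5.11%

P = C/r ⇒ r = C/P = 160,000.00/3,133,541.64 = 0.051060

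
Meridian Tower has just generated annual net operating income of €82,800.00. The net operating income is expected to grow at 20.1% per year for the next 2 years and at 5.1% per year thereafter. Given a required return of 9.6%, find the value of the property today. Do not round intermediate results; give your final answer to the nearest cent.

D_1 = 99442.80000
D_2 = 119430.80280
Terminal value at year 2: TV = D_2×(1+g_2)/(r−g_2) = 125521.77374/0.045 = 2789372.74984
P_0 = D_1/(1+r)^1 + D_2/(1+r)^2 + TV/(1+r)^2
    = 90732.48175 + 99424.91842 + 2322124.20567 = 2512281.60584

€2512281.61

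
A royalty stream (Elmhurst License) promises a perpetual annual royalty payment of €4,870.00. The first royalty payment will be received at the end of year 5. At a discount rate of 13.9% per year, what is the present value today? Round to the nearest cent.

Value at end of year 4: C / r = €4,870.00 / 0.139 = €35,035.9712
Discount to today: PV = €35,035.9712 / (1 + 0.139)^4 = €35,035.9712 / 1.683042 = €20,817.05

€20817.05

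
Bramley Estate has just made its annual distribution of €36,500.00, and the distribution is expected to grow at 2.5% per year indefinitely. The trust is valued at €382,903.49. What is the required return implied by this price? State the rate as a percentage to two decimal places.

D₁ = €36,500.00 × 1.025 = €37,412.5000
P = D₁/(r − g) ⇒ r = D₁/P + g = €37,412.5000/€382,903.49 + 0.025 = 0.097707 + 0.025 = 0.122707

12.27%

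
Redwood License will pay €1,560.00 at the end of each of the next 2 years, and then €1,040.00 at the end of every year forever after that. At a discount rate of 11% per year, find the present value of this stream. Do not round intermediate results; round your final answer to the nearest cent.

€10345.06

PV of 2-year annuity: €1,560.00 × [1 − (1+0.11)^−2] / 0.11 = 2671.53640
Perpetuity value at year 2: €1,040.00 / 0.11 = 9454.54545
PV of perpetuity: 9454.54545 / (1+0.11)^2 = 7673.52119
Total PV = 2671.53640 + 7673.52119 = 10345.05759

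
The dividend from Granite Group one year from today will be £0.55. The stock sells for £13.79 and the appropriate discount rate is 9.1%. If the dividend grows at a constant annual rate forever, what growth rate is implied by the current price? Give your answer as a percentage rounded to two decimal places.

5.11%

P = D₁/(r−g) ⇒ g = r − D₁/P = 0.091 − £0.55/£13.79 = 0.051116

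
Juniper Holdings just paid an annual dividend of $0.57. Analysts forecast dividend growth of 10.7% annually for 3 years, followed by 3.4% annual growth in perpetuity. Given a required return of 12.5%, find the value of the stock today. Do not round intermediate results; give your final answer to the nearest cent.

D_1 = 0.63099
D_2 = 0.69851
D_3 = 0.77325
Terminal value at year 3: TV = D_3×(1+g_2)/(r−g_2) = 0.79954/0.091 = 8.78611
P_0 = D_1/(1+r)^1 + D_2/(1+r)^2 + D_3/(1+r)^3 + TV/(1+r)^3
    = 0.56088 + 0.55191 + 0.54308 + 6.17077 = 7.82663

$7.83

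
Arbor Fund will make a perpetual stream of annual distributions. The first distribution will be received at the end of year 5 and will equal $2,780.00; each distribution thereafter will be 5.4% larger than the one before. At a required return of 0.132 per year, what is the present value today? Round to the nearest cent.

$21705.23

Value at end of year 4: C₁ / (r − g) = $2,780.00 / (0.132 − 0.054) = $35,641.0256
Discount to today: PV = $35,641.0256 / (1 + 0.132)^4 = $35,641.0256 / 1.642047 = $21,705.23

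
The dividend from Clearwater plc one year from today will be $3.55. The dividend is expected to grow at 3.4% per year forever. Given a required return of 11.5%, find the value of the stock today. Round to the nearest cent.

Growing perpetuity: P = D₁ / (r − g) = $3.5500 / (0.115 − 0.034) = $43.83

$43.83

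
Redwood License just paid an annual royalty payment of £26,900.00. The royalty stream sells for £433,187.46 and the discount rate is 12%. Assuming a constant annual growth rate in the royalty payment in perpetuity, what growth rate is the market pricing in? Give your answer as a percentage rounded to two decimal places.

P = D₀(1+g)/(r−g) ⇒ P(r−g) = D₀(1+g) ⇒ g(P+D₀) = P·r − D₀
g = (P·r − D₀)/(P + D₀) = (£433,187.46×0.12 − £26,900.00) / (£433,187.46 + £26,900.00) = 0.054517

5.45%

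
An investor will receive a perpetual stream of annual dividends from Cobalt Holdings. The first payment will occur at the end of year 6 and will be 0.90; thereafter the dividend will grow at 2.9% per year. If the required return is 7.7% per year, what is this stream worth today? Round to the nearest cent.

Value at end of year 5: C₁ / (r − g) = 0.90 / (0.077 − 0.029) = 18.7500
Discount to today: PV = 18.7500 / (1 + 0.077)^5 = 18.7500 / 1.449034 = 12.94

12.94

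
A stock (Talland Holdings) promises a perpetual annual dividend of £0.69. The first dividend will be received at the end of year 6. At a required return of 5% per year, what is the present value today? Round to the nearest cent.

£10.81

Value at end of year 5: C / r = £0.69 / 0.05 = £13.8000
Discount to today: PV = £13.8000 / (1 + 0.05)^5 = £13.8000 / 1.276282 = £10.81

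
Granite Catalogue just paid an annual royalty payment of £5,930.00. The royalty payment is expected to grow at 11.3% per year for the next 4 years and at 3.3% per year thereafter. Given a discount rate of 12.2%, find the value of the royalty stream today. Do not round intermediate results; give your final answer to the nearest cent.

D_1 = 6600.09000
D_2 = 7345.90017
D_3 = 8175.98689
D_4 = 9099.87341
Terminal value at year 4: TV = D_4×(1+g_2)/(r−g_2) = 9400.16923/0.089 = 105619.87899
P_0 = D_1/(1+r)^1 + D_2/(1+r)^2 + D_3/(1+r)^3 + D_4/(1+r)^4 + TV/(1+r)^4
    = 5882.43316 + 5835.24786 + 5788.44106 + 5742.00972 + 66646.02288 = 89894.15468

£89894.15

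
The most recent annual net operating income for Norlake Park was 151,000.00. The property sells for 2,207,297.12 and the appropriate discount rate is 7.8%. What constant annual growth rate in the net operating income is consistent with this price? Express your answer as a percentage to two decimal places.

P = D₀(1+g)/(r−g) ⇒ P(r−g) = D₀(1+g) ⇒ g(P+D₀) = P·r − D₀
g = (P·r − D₀)/(P + D₀) = (2,207,297.12×0.078 − 151,000.00) / (2,207,297.12 + 151,000.00) = 0.008976

0.90%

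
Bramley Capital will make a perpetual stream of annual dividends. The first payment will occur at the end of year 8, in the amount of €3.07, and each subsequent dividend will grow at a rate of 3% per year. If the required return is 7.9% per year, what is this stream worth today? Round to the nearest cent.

Value at end of year 7: C₁ / (r − g) = €3.07 / (0.079 − 0.03) = €62.6531
Discount to today: PV = €62.6531 / (1 + 0.079)^7 = €62.6531 / 1.702747 = €36.80

€36.80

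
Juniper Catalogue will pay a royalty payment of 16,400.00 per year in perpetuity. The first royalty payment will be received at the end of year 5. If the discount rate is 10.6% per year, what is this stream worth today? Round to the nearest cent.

Value at end of year 4: C / r = 16,400.00 / 0.106 = 154,716.9811
Discount to today: PV = 154,716.9811 / (1 + 0.106)^4 = 154,716.9811 / 1.496306 = 103,399.27

103399.27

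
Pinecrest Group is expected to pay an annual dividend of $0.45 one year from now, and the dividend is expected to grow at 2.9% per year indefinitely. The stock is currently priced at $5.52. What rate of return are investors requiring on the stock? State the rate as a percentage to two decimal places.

P = D₁/(r − g) ⇒ r = D₁/P + g = $0.4500/$5.52 + 0.029 = 0.081522 + 0.029 = 0.110522

11.05%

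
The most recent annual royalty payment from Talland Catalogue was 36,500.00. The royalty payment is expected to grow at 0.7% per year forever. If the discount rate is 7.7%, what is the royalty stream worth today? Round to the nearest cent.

D₁ = D₀ × (1 + g) = 36,500.00 × 1.007 = 36,755.5000
Growing perpetuity: P = D₁ / (r − g) = 36,755.5000 / (0.077 − 0.007) = 525,078.57

525078.57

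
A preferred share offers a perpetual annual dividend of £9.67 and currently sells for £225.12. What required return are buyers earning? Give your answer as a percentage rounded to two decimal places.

4.30%

P = C/r ⇒ r = C/P = £9.67/£225.12 = 0.042955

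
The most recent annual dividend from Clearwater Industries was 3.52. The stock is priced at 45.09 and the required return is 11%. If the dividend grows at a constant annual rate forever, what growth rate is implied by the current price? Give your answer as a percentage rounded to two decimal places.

2.96%

P = D₀(1+g)/(r−g) ⇒ P(r−g) = D₀(1+g) ⇒ g(P+D₀) = P·r − D₀
g = (P·r − D₀)/(P + D₀) = (45.09×0.11 − 3.52) / (45.09 + 3.52) = 0.029621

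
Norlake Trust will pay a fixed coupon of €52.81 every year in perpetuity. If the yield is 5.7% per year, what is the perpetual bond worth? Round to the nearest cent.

€926.49

Level perpetuity: PV = C / r = €52.81 / 0.057 = €926.49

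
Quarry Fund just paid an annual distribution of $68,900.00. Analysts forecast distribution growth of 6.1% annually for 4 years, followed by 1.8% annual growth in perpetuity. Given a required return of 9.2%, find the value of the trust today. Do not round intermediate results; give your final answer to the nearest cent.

$1101295.23

D_1 = 73102.90000
D_2 = 77562.17690
D_3 = 82293.46969
D_4 = 87313.37134
Terminal value at year 4: TV = D_4×(1+g_2)/(r−g_2) = 88885.01203/0.074 = 1201148.81116
P_0 = D_1/(1+r)^1 + D_2/(1+r)^2 + D_3/(1+r)^3 + D_4/(1+r)^4 + TV/(1+r)^4
    = 66944.04762 + 65043.62136 + 63197.14493 + 61403.08678 + 844707.32901 = 1101295.22970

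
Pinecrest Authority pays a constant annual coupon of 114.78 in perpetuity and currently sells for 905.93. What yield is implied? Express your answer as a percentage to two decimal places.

12.67%

P = C/r ⇒ r = C/P = 114.78/905.93 = 0.126699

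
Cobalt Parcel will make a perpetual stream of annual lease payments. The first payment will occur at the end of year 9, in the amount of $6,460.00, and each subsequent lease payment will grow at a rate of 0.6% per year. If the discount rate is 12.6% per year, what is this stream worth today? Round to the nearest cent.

$20832.63

Value at end of year 8: C₁ / (r − g) = $6,460.00 / (0.126 − 0.006) = $53,833.3333
Discount to today: PV = $53,833.3333 / (1 + 0.126)^8 = $53,833.3333 / 2.584087 = $20,832.63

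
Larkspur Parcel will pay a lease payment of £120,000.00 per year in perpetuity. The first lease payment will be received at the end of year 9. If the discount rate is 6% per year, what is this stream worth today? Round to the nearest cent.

Value at end of year 8: C / r = £120,000.00 / 0.06 = £2,000,000.0000
Discount to today: PV = £2,000,000.0000 / (1 + 0.06)^8 = £2,000,000.0000 / 1.593848 = £1,254,824.74

£1254824.74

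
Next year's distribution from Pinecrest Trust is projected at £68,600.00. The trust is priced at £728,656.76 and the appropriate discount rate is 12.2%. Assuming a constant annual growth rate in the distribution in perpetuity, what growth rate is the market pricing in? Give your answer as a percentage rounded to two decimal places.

2.79%

P = D₁/(r−g) ⇒ g = r − D₁/P = 0.122 − £68,600.00/£728,656.76 = 0.027854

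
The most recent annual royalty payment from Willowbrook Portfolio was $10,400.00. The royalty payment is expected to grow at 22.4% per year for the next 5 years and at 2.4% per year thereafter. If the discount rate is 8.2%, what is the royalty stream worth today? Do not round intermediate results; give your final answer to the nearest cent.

$416581.62

D_1 = 12729.60000
D_2 = 15581.03040
D_3 = 19071.18121
D_4 = 23343.12580
D_5 = 28571.98598
Terminal value at year 5: TV = D_5×(1+g_2)/(r−g_2) = 29257.71364/0.058 = 504443.33868
P_0 = D_1/(1+r)^1 + D_2/(1+r)^2 + D_3/(1+r)^3 + D_4/(1+r)^4 + D_5/(1+r)^5 + TV/(1+r)^5
    = 11764.87985 + 13308.88442 + 15055.52174 + 17031.38504 + 19266.55757 + 340154.39570 = 416581.62432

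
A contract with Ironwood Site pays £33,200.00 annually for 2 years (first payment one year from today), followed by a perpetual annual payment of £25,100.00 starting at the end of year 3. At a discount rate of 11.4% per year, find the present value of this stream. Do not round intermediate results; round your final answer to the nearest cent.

£233973.55

PV of 2-year annuity: £33,200.00 × [1 − (1+0.114)^−2] / 0.114 = 56555.21855
Perpetuity value at year 2: £25,100.00 / 0.114 = 220175.43860
PV of perpetuity: 220175.43860 / (1+0.114)^2 = 177418.33060
Total PV = 56555.21855 + 177418.33060 = 233973.54915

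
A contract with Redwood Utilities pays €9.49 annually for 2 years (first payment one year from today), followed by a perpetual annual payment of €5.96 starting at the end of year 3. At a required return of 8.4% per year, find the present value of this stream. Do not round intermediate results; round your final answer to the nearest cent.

PV of 2-year annuity: €9.49 × [1 − (1+0.084)^−2] / 0.084 = 16.83082
Perpetuity value at year 2: €5.96 / 0.084 = 70.95238
PV of perpetuity: 70.95238 / (1+0.084)^2 = 60.38213
Total PV = 16.83082 + 60.38213 = 77.21295

€77.21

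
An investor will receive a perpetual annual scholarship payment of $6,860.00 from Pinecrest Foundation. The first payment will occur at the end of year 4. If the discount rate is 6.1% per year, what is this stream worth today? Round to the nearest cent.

$94156.03

Value at end of year 3: C / r = $6,860.00 / 0.061 = $112,459.0164
Discount to today: PV = $112,459.0164 / (1 + 0.061)^3 = $112,459.0164 / 1.194390 = $94,156.03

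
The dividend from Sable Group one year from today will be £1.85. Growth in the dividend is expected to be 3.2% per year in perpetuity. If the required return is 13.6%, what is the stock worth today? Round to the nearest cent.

£17.79

Growing perpetuity: P = D₁ / (r − g) = £1.8500 / (0.136 − 0.032) = £17.79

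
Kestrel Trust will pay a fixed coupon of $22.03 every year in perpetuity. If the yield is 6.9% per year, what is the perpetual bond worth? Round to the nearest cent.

$319.28

Level perpetuity: PV = C / r = $22.03 / 0.069 = $319.28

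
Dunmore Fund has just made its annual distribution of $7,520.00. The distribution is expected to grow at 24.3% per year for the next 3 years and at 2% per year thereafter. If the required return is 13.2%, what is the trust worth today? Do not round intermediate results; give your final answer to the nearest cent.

$117952.81

D_1 = 9347.36000
D_2 = 11618.76848
D_3 = 14442.12922
Terminal value at year 3: TV = D_3×(1+g_2)/(r−g_2) = 14730.97181/0.112 = 131526.53397
P_0 = D_1/(1+r)^1 + D_2/(1+r)^2 + D_3/(1+r)^3 + TV/(1+r)^3
    = 8257.38516 + 9067.07575 + 9956.16180 + 90672.18785 = 117952.81057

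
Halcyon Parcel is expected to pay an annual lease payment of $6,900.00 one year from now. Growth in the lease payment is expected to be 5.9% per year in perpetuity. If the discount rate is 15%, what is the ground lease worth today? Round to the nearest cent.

Growing perpetuity: P = D₁ / (r − g) = $6,900.0000 / (0.15 − 0.059) = $75,824.18

$75824.18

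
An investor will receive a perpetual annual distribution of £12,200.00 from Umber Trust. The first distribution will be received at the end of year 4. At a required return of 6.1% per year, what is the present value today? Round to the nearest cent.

Value at end of year 3: C / r = £12,200.00 / 0.061 = £200,000.0000
Discount to today: PV = £200,000.0000 / (1 + 0.061)^3 = £200,000.0000 / 1.194390 = £167,449.50

£167449.50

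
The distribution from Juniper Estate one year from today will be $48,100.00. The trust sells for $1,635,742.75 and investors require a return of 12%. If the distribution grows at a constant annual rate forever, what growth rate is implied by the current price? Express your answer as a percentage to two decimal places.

9.06%

P = D₁/(r−g) ⇒ g = r − D₁/P = 0.12 − $48,100.00/$1,635,742.75 = 0.090594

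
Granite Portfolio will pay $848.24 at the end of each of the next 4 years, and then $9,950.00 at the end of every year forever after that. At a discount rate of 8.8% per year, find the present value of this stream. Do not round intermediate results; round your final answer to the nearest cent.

PV of 4-year annuity: $848.24 × [1 − (1+0.088)^−4] / 0.088 = 2760.16717
Perpetuity value at year 4: $9,950.00 / 0.088 = 113068.18182
PV of perpetuity: 113068.18182 / (1+0.088)^4 = 80690.94973
Total PV = 2760.16717 + 80690.94973 = 83451.11690

$83451.12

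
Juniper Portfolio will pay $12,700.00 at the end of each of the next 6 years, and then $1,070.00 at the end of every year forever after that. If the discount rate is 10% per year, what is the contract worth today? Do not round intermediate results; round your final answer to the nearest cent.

PV of 6-year annuity: $12,700.00 × [1 − (1+0.1)^−6] / 0.1 = 55311.81088
Perpetuity value at year 6: $1,070.00 / 0.1 = 10700.00000
PV of perpetuity: 10700.00000 / (1+0.1)^6 = 6039.87105
Total PV = 55311.81088 + 6039.87105 = 61351.68193

$61351.68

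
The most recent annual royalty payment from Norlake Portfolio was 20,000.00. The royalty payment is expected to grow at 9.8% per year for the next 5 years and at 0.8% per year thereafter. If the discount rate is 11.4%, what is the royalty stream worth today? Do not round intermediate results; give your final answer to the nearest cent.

D_1 = 21960.00000
D_2 = 24112.08000
D_3 = 26475.06384
D_4 = 29069.62010
D_5 = 31918.44287
Terminal value at year 5: TV = D_5×(1+g_2)/(r−g_2) = 32173.79041/0.106 = 303526.32461
P_0 = D_1/(1+r)^1 + D_2/(1+r)^2 + D_3/(1+r)^3 + D_4/(1+r)^4 + D_5/(1+r)^5 + TV/(1+r)^5
    = 19712.74686 + 19429.61943 + 19150.55847 + 18875.50557 + 18604.40315 + 176917.34321 = 272690.17670

272690.18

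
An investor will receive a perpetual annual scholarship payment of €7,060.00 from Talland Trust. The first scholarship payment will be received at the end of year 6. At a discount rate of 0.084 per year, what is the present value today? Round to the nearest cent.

Value at end of year 5: C / r = €7,060.00 / 0.084 = €84,047.6190
Discount to today: PV = €84,047.6190 / (1 + 0.084)^5 = €84,047.6190 / 1.496740 = €56,153.78

€56153.78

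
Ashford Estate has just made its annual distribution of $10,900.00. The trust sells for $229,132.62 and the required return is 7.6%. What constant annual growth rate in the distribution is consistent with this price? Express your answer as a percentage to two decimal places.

2.71%

P = D₀(1+g)/(r−g) ⇒ P(r−g) = D₀(1+g) ⇒ g(P+D₀) = P·r − D₀
g = (P·r − D₀)/(P + D₀) = ($229,132.62×0.076 − $10,900.00) / ($229,132.62 + $10,900.00) = 0.027138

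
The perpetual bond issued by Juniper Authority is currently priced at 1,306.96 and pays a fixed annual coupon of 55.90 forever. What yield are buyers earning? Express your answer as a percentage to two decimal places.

4.28%

P = C/r ⇒ r = C/P = 55.90/1,306.96 = 0.042771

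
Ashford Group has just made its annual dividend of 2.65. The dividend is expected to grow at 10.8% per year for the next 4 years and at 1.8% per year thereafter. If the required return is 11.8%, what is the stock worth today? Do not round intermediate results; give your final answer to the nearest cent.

36.39

D_1 = 2.93620
D_2 = 3.25331
D_3 = 3.60467
D_4 = 3.99397
Terminal value at year 4: TV = D_4×(1+g_2)/(r−g_2) = 4.06586/0.1 = 40.65863
P_0 = D_1/(1+r)^1 + D_2/(1+r)^2 + D_3/(1+r)^3 + D_4/(1+r)^4 + TV/(1+r)^4
    = 2.62630 + 2.60281 + 2.57953 + 2.55645 + 26.02468 = 36.38977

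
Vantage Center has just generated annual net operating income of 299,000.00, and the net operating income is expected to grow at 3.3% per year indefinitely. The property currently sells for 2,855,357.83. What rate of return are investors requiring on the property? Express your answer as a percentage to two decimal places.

D₁ = 299,000.00 × 1.033 = 308,867.0000
P = D₁/(r − g) ⇒ r = D₁/P + g = 308,867.0000/2,855,357.83 + 0.033 = 0.108171 + 0.033 = 0.141171

14.12%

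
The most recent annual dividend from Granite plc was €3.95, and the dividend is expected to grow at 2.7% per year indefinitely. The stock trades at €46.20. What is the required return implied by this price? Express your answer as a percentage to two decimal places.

11.48%

D₁ = €3.95 × 1.027 = €4.0567
P = D₁/(r − g) ⇒ r = D₁/P + g = €4.0567/€46.20 + 0.027 = 0.087806 + 0.027 = 0.114806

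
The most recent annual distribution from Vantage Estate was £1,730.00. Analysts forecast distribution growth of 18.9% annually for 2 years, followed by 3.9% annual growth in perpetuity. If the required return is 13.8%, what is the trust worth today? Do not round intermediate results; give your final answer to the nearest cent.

D_1 = 2056.97000
D_2 = 2445.73733
Terminal value at year 2: TV = D_2×(1+g_2)/(r−g_2) = 2541.12109/0.099 = 25667.88976
P_0 = D_1/(1+r)^1 + D_2/(1+r)^2 + TV/(1+r)^2
    = 1807.53076 + 1888.53609 + 19820.09087 = 23516.15771

£23516.16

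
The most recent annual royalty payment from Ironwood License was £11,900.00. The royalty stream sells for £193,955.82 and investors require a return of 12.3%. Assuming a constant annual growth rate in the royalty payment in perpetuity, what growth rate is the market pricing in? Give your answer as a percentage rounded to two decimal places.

5.81%

P = D₀(1+g)/(r−g) ⇒ P(r−g) = D₀(1+g) ⇒ g(P+D₀) = P·r − D₀
g = (P·r − D₀)/(P + D₀) = (£193,955.82×0.123 − £11,900.00) / (£193,955.82 + £11,900.00) = 0.058082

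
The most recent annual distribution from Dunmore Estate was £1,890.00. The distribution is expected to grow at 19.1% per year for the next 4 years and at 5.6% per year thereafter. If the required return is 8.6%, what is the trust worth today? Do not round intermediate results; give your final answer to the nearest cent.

£105807.55

D_1 = 2250.99000
D_2 = 2680.92909
D_3 = 3192.98655
D_4 = 3802.84698
Terminal value at year 4: TV = D_4×(1+g_2)/(r−g_2) = 4015.80641/0.03 = 133860.21357
P_0 = D_1/(1+r)^1 + D_2/(1+r)^2 + D_3/(1+r)^3 + D_4/(1+r)^4 + TV/(1+r)^4
    = 2072.73481 + 2273.13734 + 2492.91582 + 2733.94359 + 96234.81429 = 105807.54584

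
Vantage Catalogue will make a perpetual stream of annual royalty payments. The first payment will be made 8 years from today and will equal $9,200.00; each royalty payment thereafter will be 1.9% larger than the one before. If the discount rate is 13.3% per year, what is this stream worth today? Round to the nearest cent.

$33672.36

Value at end of year 7: C₁ / (r − g) = $9,200.00 / (0.133 − 0.019) = $80,701.7544
Discount to today: PV = $80,701.7544 / (1 + 0.133)^7 = $80,701.7544 / 2.396676 = $33,672.36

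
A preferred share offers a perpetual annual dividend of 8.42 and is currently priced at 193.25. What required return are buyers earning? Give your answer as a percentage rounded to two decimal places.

4.36%

P = C/r ⇒ r = C/P = 8.42/193.25 = 0.043571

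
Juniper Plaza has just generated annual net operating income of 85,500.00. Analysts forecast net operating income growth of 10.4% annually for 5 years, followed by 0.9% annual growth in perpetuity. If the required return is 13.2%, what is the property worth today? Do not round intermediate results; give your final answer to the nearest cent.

D_1 = 94392.00000
D_2 = 104208.76800
D_3 = 115046.47987
D_4 = 127011.31378
D_5 = 140220.49041
Terminal value at year 5: TV = D_5×(1+g_2)/(r−g_2) = 141482.47483/0.123 = 1150264.02297
P_0 = D_1/(1+r)^1 + D_2/(1+r)^2 + D_3/(1+r)^3 + D_4/(1+r)^4 + D_5/(1+r)^5 + TV/(1+r)^5
    = 83385.15901 + 81322.62858 + 79311.11479 + 77349.35577 + 75436.12082 + 618821.51147 = 1015625.89044

1015625.89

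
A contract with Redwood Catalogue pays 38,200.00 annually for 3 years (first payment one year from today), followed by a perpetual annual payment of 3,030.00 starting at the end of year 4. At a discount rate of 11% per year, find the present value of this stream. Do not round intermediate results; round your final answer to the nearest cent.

113490.90

PV of 3-year annuity: 38,200.00 × [1 − (1+0.11)^−3] / 0.11 = 93349.90213
Perpetuity value at year 3: 3,030.00 / 0.11 = 27545.45455
PV of perpetuity: 27545.45455 / (1+0.11)^3 = 20140.99896
Total PV = 93349.90213 + 20140.99896 = 113490.90109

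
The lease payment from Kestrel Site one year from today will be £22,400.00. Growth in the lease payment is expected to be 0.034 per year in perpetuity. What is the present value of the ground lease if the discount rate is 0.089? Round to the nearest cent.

Growing perpetuity: P = D₁ / (r − g) = £22,400.0000 / (0.089 − 0.034) = £407,272.73

£407272.73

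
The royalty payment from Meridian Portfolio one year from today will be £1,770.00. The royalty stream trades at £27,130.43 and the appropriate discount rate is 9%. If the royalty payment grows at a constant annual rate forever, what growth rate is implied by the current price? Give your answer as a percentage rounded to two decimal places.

P = D₁/(r−g) ⇒ g = r − D₁/P = 0.09 − £1,770.00/£27,130.43 = 0.024760

2.48%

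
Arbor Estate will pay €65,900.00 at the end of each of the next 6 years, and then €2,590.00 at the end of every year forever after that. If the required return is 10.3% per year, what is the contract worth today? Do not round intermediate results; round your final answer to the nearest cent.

PV of 6-year annuity: €65,900.00 × [1 − (1+0.103)^−6] / 0.103 = 284505.90071
Perpetuity value at year 6: €2,590.00 / 0.103 = 25145.63107
PV of perpetuity: 25145.63107 / (1+0.103)^6 = 13963.98793
Total PV = 284505.90071 + 13963.98793 = 298469.88864

€298469.89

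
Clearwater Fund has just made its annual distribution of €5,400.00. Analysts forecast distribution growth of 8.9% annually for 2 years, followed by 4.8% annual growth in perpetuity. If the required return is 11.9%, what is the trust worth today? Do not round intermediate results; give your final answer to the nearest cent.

€85860.06

D_1 = 5880.60000
D_2 = 6403.97340
Terminal value at year 2: TV = D_2×(1+g_2)/(r−g_2) = 6711.36412/0.071 = 94526.25526
P_0 = D_1/(1+r)^1 + D_2/(1+r)^2 + TV/(1+r)^2
    = 5255.22788 + 5114.33705 + 75490.49624 = 85860.06117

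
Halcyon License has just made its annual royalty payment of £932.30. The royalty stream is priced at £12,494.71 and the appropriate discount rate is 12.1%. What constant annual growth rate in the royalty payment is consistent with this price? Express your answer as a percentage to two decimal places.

4.32%

P = D₀(1+g)/(r−g) ⇒ P(r−g) = D₀(1+g) ⇒ g(P+D₀) = P·r − D₀
g = (P·r − D₀)/(P + D₀) = (£12,494.71×0.121 − £932.30) / (£12,494.71 + £932.30) = 0.043164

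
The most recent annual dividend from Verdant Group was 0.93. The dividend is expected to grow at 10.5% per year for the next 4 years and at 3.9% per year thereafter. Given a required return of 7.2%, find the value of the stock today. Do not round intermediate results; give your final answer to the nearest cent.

D_1 = 1.02765
D_2 = 1.13555
D_3 = 1.25479
D_4 = 1.38654
Terminal value at year 4: TV = D_4×(1+g_2)/(r−g_2) = 1.44061/0.033 = 43.65497
P_0 = D_1/(1+r)^1 + D_2/(1+r)^2 + D_3/(1+r)^3 + D_4/(1+r)^4 + TV/(1+r)^4
    = 0.95863 + 0.98814 + 1.01856 + 1.04991 + 33.05632 = 37.07156

37.07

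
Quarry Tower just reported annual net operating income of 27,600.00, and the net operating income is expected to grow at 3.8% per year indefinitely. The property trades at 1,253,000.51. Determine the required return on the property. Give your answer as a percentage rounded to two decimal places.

D₁ = 27,600.00 × 1.038 = 28,648.8000
P = D₁/(r − g) ⇒ r = D₁/P + g = 28,648.8000/1,253,000.51 + 0.038 = 0.022864 + 0.038 = 0.060864

6.09%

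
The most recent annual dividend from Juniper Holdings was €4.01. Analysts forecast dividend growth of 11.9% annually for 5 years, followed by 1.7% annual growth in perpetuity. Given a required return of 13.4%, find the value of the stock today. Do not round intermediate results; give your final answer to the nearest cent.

€51.88

D_1 = 4.48719
D_2 = 5.02117
D_3 = 5.61868
D_4 = 6.28731
D_5 = 7.03550
Terminal value at year 5: TV = D_5×(1+g_2)/(r−g_2) = 7.15510/0.117 = 61.15471
P_0 = D_1/(1+r)^1 + D_2/(1+r)^2 + D_3/(1+r)^3 + D_4/(1+r)^4 + D_5/(1+r)^5 + TV/(1+r)^5
    = 3.95696 + 3.90462 + 3.85297 + 3.80200 + 3.75171 + 32.61104 = 51.87930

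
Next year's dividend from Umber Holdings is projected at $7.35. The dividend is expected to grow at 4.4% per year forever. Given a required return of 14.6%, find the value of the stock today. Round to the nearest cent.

Growing perpetuity: P = D₁ / (r − g) = $7.3500 / (0.146 − 0.044) = $72.06

$72.06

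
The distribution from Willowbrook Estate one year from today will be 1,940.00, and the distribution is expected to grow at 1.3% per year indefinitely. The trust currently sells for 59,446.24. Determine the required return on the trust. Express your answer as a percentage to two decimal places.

P = D₁/(r − g) ⇒ r = D₁/P + g = 1,940.0000/59,446.24 + 0.013 = 0.032635 + 0.013 = 0.045635

4.56%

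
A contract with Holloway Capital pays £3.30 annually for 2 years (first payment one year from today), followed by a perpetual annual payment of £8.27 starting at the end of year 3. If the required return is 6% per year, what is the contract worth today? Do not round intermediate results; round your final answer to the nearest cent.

£128.72

PV of 2-year annuity: £3.30 × [1 − (1+0.06)^−2] / 0.06 = 6.05020
Perpetuity value at year 2: £8.27 / 0.06 = 137.83333
PV of perpetuity: 137.83333 / (1+0.06)^2 = 122.67118
Total PV = 6.05020 + 122.67118 = 128.72137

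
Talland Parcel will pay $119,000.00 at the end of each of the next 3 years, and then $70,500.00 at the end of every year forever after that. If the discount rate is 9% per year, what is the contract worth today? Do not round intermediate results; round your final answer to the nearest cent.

$906101.12

PV of 3-year annuity: $119,000.00 × [1 − (1+0.09)^−3] / 0.09 = 301224.06525
Perpetuity value at year 3: $70,500.00 / 0.09 = 783333.33333
PV of perpetuity: 783333.33333 / (1+0.09)^3 = 604877.05938
Total PV = 301224.06525 + 604877.05938 = 906101.12463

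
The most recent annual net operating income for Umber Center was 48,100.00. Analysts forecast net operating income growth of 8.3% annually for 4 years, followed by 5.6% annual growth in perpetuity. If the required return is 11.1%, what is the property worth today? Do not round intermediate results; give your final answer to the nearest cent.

D_1 = 52092.30000
D_2 = 56415.96090
D_3 = 61098.48565
D_4 = 66169.65996
Terminal value at year 4: TV = D_4×(1+g_2)/(r−g_2) = 69875.16092/0.055 = 1270457.47131
P_0 = D_1/(1+r)^1 + D_2/(1+r)^2 + D_3/(1+r)^3 + D_4/(1+r)^4 + TV/(1+r)^4
    = 46887.75878 + 45706.06909 + 44554.16095 + 43431.28381 + 833880.64916 = 1014459.92178

1014459.92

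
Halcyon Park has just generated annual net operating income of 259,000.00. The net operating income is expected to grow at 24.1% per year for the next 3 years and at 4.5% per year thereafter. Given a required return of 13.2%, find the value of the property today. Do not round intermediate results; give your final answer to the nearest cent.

5035423.32

D_1 = 321419.00000
D_2 = 398880.97900
D_3 = 495011.29494
Terminal value at year 3: TV = D_3×(1+g_2)/(r−g_2) = 517286.80321/0.087 = 5945825.32427
P_0 = D_1/(1+r)^1 + D_2/(1+r)^2 + D_3/(1+r)^3 + TV/(1+r)^3
    = 283939.04594 + 311279.46644 + 341252.48927 + 4098952.31359 = 5035423.31523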